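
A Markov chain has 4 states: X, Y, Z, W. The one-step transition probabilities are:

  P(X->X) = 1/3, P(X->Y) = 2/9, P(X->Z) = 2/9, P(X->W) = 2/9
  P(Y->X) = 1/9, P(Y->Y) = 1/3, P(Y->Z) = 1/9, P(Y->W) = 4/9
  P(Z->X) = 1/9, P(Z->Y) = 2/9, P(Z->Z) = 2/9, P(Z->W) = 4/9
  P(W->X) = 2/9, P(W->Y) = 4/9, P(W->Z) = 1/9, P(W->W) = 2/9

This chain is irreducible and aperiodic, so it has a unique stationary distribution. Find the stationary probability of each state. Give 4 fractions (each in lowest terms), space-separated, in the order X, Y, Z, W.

Answer: 15/79 105/316 47/316 26/79

Derivation:
The stationary distribution satisfies pi = pi * P, i.e.:
  pi_X = 1/3*pi_X + 1/9*pi_Y + 1/9*pi_Z + 2/9*pi_W
  pi_Y = 2/9*pi_X + 1/3*pi_Y + 2/9*pi_Z + 4/9*pi_W
  pi_Z = 2/9*pi_X + 1/9*pi_Y + 2/9*pi_Z + 1/9*pi_W
  pi_W = 2/9*pi_X + 4/9*pi_Y + 4/9*pi_Z + 2/9*pi_W
with normalization: pi_X + pi_Y + pi_Z + pi_W = 1.

Using the first 3 balance equations plus normalization, the linear system A*pi = b is:
  [-2/3, 1/9, 1/9, 2/9] . pi = 0
  [2/9, -2/3, 2/9, 4/9] . pi = 0
  [2/9, 1/9, -7/9, 1/9] . pi = 0
  [1, 1, 1, 1] . pi = 1

Solving yields:
  pi_X = 15/79
  pi_Y = 105/316
  pi_Z = 47/316
  pi_W = 26/79

Verification (pi * P):
  15/79*1/3 + 105/316*1/9 + 47/316*1/9 + 26/79*2/9 = 15/79 = pi_X  (ok)
  15/79*2/9 + 105/316*1/3 + 47/316*2/9 + 26/79*4/9 = 105/316 = pi_Y  (ok)
  15/79*2/9 + 105/316*1/9 + 47/316*2/9 + 26/79*1/9 = 47/316 = pi_Z  (ok)
  15/79*2/9 + 105/316*4/9 + 47/316*4/9 + 26/79*2/9 = 26/79 = pi_W  (ok)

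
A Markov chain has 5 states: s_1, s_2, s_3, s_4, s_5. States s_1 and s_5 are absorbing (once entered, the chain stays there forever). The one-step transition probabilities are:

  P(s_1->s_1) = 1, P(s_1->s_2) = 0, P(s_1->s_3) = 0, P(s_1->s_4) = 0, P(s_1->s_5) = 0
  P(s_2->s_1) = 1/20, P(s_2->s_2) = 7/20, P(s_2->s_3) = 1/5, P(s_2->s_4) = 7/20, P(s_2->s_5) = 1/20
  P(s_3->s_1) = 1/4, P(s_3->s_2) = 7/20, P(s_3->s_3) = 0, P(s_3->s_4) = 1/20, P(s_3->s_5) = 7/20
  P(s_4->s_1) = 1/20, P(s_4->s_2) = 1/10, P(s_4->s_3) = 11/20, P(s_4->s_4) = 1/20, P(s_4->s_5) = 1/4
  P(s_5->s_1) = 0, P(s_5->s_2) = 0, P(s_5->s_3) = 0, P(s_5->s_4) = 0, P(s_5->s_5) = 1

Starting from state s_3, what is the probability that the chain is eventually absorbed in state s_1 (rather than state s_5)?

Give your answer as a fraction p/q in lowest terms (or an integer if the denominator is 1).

Let a_i = P(absorbed in s_1 | start in state i).
Boundary conditions: a_s_1 = 1, a_s_5 = 0.
For each transient state i, a_i = sum_j P(i->j) * a_j:
  a_s_2 = 1/20*a_s_1 + 7/20*a_s_2 + 1/5*a_s_3 + 7/20*a_s_4 + 1/20*a_s_5
  a_s_3 = 1/4*a_s_1 + 7/20*a_s_2 + 0*a_s_3 + 1/20*a_s_4 + 7/20*a_s_5
  a_s_4 = 1/20*a_s_1 + 1/10*a_s_2 + 11/20*a_s_3 + 1/20*a_s_4 + 1/4*a_s_5

Substituting a_s_1 = 1 and a_s_5 = 0, rearrange to (I - Q) a = r where r[i] = P(i -> s_1):
  [13/20, -1/5, -7/20] . (a_s_2, a_s_3, a_s_4) = 1/20
  [-7/20, 1, -1/20] . (a_s_2, a_s_3, a_s_4) = 1/4
  [-1/10, -11/20, 19/20] . (a_s_2, a_s_3, a_s_4) = 1/20

Solving yields:
  a_s_2 = 71/191
  a_s_3 = 227/573
  a_s_4 = 184/573

Starting state is s_3, so the absorption probability is a_s_3 = 227/573.

Answer: 227/573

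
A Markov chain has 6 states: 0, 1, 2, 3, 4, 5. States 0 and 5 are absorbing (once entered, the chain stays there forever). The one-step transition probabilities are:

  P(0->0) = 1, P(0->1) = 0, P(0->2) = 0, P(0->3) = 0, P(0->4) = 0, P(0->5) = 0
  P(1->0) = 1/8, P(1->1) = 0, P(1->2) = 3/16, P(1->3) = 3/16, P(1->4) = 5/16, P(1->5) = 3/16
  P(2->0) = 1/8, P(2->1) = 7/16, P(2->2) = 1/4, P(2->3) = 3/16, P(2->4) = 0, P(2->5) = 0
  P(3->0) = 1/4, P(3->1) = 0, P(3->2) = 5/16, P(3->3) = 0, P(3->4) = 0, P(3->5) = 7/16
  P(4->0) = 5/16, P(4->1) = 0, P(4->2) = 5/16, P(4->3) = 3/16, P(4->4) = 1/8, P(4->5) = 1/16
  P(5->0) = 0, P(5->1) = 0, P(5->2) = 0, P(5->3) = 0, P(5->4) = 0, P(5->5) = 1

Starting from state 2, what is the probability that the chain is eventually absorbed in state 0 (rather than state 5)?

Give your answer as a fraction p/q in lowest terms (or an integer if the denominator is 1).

Let a_i = P(absorbed in 0 | start in state i).
Boundary conditions: a_0 = 1, a_5 = 0.
For each transient state i, a_i = sum_j P(i->j) * a_j:
  a_1 = 1/8*a_0 + 0*a_1 + 3/16*a_2 + 3/16*a_3 + 5/16*a_4 + 3/16*a_5
  a_2 = 1/8*a_0 + 7/16*a_1 + 1/4*a_2 + 3/16*a_3 + 0*a_4 + 0*a_5
  a_3 = 1/4*a_0 + 0*a_1 + 5/16*a_2 + 0*a_3 + 0*a_4 + 7/16*a_5
  a_4 = 5/16*a_0 + 0*a_1 + 5/16*a_2 + 3/16*a_3 + 1/8*a_4 + 1/16*a_5

Substituting a_0 = 1 and a_5 = 0, rearrange to (I - Q) a = r where r[i] = P(i -> 0):
  [1, -3/16, -3/16, -5/16] . (a_1, a_2, a_3, a_4) = 1/8
  [-7/16, 3/4, -3/16, 0] . (a_1, a_2, a_3, a_4) = 1/8
  [0, -5/16, 1, 0] . (a_1, a_2, a_3, a_4) = 1/4
  [0, -5/16, -3/16, 7/8] . (a_1, a_2, a_3, a_4) = 5/16

Solving yields:
  a_1 = 265/511
  a_2 = 2484/4307
  a_3 = 1853/4307
  a_4 = 19757/30149

Starting state is 2, so the absorption probability is a_2 = 2484/4307.

Answer: 2484/4307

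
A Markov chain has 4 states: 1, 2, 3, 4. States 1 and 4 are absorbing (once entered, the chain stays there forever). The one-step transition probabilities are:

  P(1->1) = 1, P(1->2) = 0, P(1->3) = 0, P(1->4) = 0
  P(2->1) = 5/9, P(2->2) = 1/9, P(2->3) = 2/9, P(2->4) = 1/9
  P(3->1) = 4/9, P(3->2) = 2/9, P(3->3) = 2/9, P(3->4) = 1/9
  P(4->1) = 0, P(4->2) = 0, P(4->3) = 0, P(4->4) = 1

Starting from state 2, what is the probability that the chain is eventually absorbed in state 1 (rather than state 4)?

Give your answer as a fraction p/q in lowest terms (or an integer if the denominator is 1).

Answer: 43/52

Derivation:
Let a_i = P(absorbed in 1 | start in state i).
Boundary conditions: a_1 = 1, a_4 = 0.
For each transient state i, a_i = sum_j P(i->j) * a_j:
  a_2 = 5/9*a_1 + 1/9*a_2 + 2/9*a_3 + 1/9*a_4
  a_3 = 4/9*a_1 + 2/9*a_2 + 2/9*a_3 + 1/9*a_4

Substituting a_1 = 1 and a_4 = 0, rearrange to (I - Q) a = r where r[i] = P(i -> 1):
  [8/9, -2/9] . (a_2, a_3) = 5/9
  [-2/9, 7/9] . (a_2, a_3) = 4/9

Solving yields:
  a_2 = 43/52
  a_3 = 21/26

Starting state is 2, so the absorption probability is a_2 = 43/52.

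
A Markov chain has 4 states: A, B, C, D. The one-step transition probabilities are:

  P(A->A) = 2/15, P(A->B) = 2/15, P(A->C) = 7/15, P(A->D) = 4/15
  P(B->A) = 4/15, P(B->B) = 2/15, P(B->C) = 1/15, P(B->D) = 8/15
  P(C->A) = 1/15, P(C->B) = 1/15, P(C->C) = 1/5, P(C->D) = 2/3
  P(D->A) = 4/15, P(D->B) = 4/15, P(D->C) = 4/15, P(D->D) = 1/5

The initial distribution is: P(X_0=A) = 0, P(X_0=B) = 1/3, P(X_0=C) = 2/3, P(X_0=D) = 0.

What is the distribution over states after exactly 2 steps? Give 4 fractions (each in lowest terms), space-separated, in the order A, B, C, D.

Propagating the distribution step by step (d_{t+1} = d_t * P):
d_0 = (A=0, B=1/3, C=2/3, D=0)
  d_1[A] = 0*2/15 + 1/3*4/15 + 2/3*1/15 + 0*4/15 = 2/15
  d_1[B] = 0*2/15 + 1/3*2/15 + 2/3*1/15 + 0*4/15 = 4/45
  d_1[C] = 0*7/15 + 1/3*1/15 + 2/3*1/5 + 0*4/15 = 7/45
  d_1[D] = 0*4/15 + 1/3*8/15 + 2/3*2/3 + 0*1/5 = 28/45
d_1 = (A=2/15, B=4/45, C=7/45, D=28/45)
  d_2[A] = 2/15*2/15 + 4/45*4/15 + 7/45*1/15 + 28/45*4/15 = 49/225
  d_2[B] = 2/15*2/15 + 4/45*2/15 + 7/45*1/15 + 28/45*4/15 = 139/675
  d_2[C] = 2/15*7/15 + 4/45*1/15 + 7/45*1/5 + 28/45*4/15 = 179/675
  d_2[D] = 2/15*4/15 + 4/45*8/15 + 7/45*2/3 + 28/45*1/5 = 14/45
d_2 = (A=49/225, B=139/675, C=179/675, D=14/45)

Answer: 49/225 139/675 179/675 14/45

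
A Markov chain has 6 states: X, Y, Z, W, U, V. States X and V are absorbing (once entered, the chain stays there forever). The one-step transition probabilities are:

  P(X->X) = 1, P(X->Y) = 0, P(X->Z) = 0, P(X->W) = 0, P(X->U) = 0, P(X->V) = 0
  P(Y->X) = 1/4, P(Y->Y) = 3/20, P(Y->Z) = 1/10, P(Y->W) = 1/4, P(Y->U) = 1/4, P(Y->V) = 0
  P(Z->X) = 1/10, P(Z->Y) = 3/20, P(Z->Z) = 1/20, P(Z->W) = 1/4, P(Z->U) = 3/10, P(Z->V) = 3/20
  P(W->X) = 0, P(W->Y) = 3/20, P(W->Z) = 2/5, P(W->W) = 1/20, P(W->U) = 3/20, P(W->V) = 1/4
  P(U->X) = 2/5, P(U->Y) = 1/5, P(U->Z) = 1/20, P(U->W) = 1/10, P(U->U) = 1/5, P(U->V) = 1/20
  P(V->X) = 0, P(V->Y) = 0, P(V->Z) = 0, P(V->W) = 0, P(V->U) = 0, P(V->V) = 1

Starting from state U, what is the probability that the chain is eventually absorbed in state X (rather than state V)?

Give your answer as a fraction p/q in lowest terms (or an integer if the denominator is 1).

Answer: 24331/31026

Derivation:
Let a_i = P(absorbed in X | start in state i).
Boundary conditions: a_X = 1, a_V = 0.
For each transient state i, a_i = sum_j P(i->j) * a_j:
  a_Y = 1/4*a_X + 3/20*a_Y + 1/10*a_Z + 1/4*a_W + 1/4*a_U + 0*a_V
  a_Z = 1/10*a_X + 3/20*a_Y + 1/20*a_Z + 1/4*a_W + 3/10*a_U + 3/20*a_V
  a_W = 0*a_X + 3/20*a_Y + 2/5*a_Z + 1/20*a_W + 3/20*a_U + 1/4*a_V
  a_U = 2/5*a_X + 1/5*a_Y + 1/20*a_Z + 1/10*a_W + 1/5*a_U + 1/20*a_V

Substituting a_X = 1 and a_V = 0, rearrange to (I - Q) a = r where r[i] = P(i -> X):
  [17/20, -1/10, -1/4, -1/4] . (a_Y, a_Z, a_W, a_U) = 1/4
  [-3/20, 19/20, -1/4, -3/10] . (a_Y, a_Z, a_W, a_U) = 1/10
  [-3/20, -2/5, 19/20, -3/20] . (a_Y, a_Z, a_W, a_U) = 0
  [-1/5, -1/20, -1/10, 4/5] . (a_Y, a_Z, a_W, a_U) = 2/5

Solving yields:
  a_Y = 45941/62052
  a_Z = 6201/10342
  a_W = 10201/20684
  a_U = 24331/31026

Starting state is U, so the absorption probability is a_U = 24331/31026.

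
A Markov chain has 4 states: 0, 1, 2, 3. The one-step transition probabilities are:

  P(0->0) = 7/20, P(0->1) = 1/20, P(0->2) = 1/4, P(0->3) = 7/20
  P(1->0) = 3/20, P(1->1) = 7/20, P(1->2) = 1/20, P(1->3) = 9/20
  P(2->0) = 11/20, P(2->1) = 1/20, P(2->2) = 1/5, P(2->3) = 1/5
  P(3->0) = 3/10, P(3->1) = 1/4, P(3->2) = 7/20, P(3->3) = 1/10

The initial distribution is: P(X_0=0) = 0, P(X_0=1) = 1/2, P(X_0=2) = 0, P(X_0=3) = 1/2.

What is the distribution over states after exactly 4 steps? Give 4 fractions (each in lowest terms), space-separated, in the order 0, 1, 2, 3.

Propagating the distribution step by step (d_{t+1} = d_t * P):
d_0 = (0=0, 1=1/2, 2=0, 3=1/2)
  d_1[0] = 0*7/20 + 1/2*3/20 + 0*11/20 + 1/2*3/10 = 9/40
  d_1[1] = 0*1/20 + 1/2*7/20 + 0*1/20 + 1/2*1/4 = 3/10
  d_1[2] = 0*1/4 + 1/2*1/20 + 0*1/5 + 1/2*7/20 = 1/5
  d_1[3] = 0*7/20 + 1/2*9/20 + 0*1/5 + 1/2*1/10 = 11/40
d_1 = (0=9/40, 1=3/10, 2=1/5, 3=11/40)
  d_2[0] = 9/40*7/20 + 3/10*3/20 + 1/5*11/20 + 11/40*3/10 = 253/800
  d_2[1] = 9/40*1/20 + 3/10*7/20 + 1/5*1/20 + 11/40*1/4 = 39/200
  d_2[2] = 9/40*1/4 + 3/10*1/20 + 1/5*1/5 + 11/40*7/20 = 83/400
  d_2[3] = 9/40*7/20 + 3/10*9/20 + 1/5*1/5 + 11/40*1/10 = 9/32
d_2 = (0=253/800, 1=39/200, 2=83/400, 3=9/32)
  d_3[0] = 253/800*7/20 + 39/200*3/20 + 83/400*11/20 + 9/32*3/10 = 1083/3200
  d_3[1] = 253/800*1/20 + 39/200*7/20 + 83/400*1/20 + 9/32*1/4 = 659/4000
  d_3[2] = 253/800*1/4 + 39/200*1/20 + 83/400*1/5 + 9/32*7/20 = 183/800
  d_3[3] = 253/800*7/20 + 39/200*9/20 + 83/400*1/5 + 9/32*1/10 = 4289/16000
d_3 = (0=1083/3200, 1=659/4000, 2=183/800, 3=4289/16000)
  d_4[0] = 1083/3200*7/20 + 659/4000*3/20 + 183/800*11/20 + 4289/16000*3/10 = 111807/320000
  d_4[1] = 1083/3200*1/20 + 659/4000*7/20 + 183/800*1/20 + 4289/16000*1/4 = 12243/80000
  d_4[2] = 1083/3200*1/4 + 659/4000*1/20 + 183/800*1/5 + 4289/16000*7/20 = 37187/160000
  d_4[3] = 1083/3200*7/20 + 659/4000*9/20 + 183/800*1/5 + 4289/16000*1/10 = 84847/320000
d_4 = (0=111807/320000, 1=12243/80000, 2=37187/160000, 3=84847/320000)

Answer: 111807/320000 12243/80000 37187/160000 84847/320000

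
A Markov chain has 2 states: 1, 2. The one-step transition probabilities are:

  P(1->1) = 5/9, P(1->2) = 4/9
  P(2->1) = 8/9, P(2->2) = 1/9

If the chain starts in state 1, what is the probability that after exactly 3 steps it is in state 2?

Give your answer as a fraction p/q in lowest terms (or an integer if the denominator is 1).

Answer: 28/81

Derivation:
Computing P^3 by repeated multiplication:
P^1 =
  1: [5/9, 4/9]
  2: [8/9, 1/9]
P^2 =
  1: [19/27, 8/27]
  2: [16/27, 11/27]
P^3 =
  1: [53/81, 28/81]
  2: [56/81, 25/81]

(P^3)[1 -> 2] = 28/81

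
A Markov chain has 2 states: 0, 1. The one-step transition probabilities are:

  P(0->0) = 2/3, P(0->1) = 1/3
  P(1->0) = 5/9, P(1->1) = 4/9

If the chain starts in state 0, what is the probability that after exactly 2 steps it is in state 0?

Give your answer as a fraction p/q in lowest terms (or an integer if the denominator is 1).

Answer: 17/27

Derivation:
Computing P^2 by repeated multiplication:
P^1 =
  0: [2/3, 1/3]
  1: [5/9, 4/9]
P^2 =
  0: [17/27, 10/27]
  1: [50/81, 31/81]

(P^2)[0 -> 0] = 17/27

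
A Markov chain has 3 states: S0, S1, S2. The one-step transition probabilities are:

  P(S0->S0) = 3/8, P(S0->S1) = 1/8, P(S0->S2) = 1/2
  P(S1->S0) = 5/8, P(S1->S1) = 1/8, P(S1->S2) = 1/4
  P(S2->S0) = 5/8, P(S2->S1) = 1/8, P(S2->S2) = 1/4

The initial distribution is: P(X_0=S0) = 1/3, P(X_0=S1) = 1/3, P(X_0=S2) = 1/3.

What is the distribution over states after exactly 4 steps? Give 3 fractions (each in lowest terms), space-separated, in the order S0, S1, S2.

Answer: 767/1536 1/8 577/1536

Derivation:
Propagating the distribution step by step (d_{t+1} = d_t * P):
d_0 = (S0=1/3, S1=1/3, S2=1/3)
  d_1[S0] = 1/3*3/8 + 1/3*5/8 + 1/3*5/8 = 13/24
  d_1[S1] = 1/3*1/8 + 1/3*1/8 + 1/3*1/8 = 1/8
  d_1[S2] = 1/3*1/2 + 1/3*1/4 + 1/3*1/4 = 1/3
d_1 = (S0=13/24, S1=1/8, S2=1/3)
  d_2[S0] = 13/24*3/8 + 1/8*5/8 + 1/3*5/8 = 47/96
  d_2[S1] = 13/24*1/8 + 1/8*1/8 + 1/3*1/8 = 1/8
  d_2[S2] = 13/24*1/2 + 1/8*1/4 + 1/3*1/4 = 37/96
d_2 = (S0=47/96, S1=1/8, S2=37/96)
  d_3[S0] = 47/96*3/8 + 1/8*5/8 + 37/96*5/8 = 193/384
  d_3[S1] = 47/96*1/8 + 1/8*1/8 + 37/96*1/8 = 1/8
  d_3[S2] = 47/96*1/2 + 1/8*1/4 + 37/96*1/4 = 143/384
d_3 = (S0=193/384, S1=1/8, S2=143/384)
  d_4[S0] = 193/384*3/8 + 1/8*5/8 + 143/384*5/8 = 767/1536
  d_4[S1] = 193/384*1/8 + 1/8*1/8 + 143/384*1/8 = 1/8
  d_4[S2] = 193/384*1/2 + 1/8*1/4 + 143/384*1/4 = 577/1536
d_4 = (S0=767/1536, S1=1/8, S2=577/1536)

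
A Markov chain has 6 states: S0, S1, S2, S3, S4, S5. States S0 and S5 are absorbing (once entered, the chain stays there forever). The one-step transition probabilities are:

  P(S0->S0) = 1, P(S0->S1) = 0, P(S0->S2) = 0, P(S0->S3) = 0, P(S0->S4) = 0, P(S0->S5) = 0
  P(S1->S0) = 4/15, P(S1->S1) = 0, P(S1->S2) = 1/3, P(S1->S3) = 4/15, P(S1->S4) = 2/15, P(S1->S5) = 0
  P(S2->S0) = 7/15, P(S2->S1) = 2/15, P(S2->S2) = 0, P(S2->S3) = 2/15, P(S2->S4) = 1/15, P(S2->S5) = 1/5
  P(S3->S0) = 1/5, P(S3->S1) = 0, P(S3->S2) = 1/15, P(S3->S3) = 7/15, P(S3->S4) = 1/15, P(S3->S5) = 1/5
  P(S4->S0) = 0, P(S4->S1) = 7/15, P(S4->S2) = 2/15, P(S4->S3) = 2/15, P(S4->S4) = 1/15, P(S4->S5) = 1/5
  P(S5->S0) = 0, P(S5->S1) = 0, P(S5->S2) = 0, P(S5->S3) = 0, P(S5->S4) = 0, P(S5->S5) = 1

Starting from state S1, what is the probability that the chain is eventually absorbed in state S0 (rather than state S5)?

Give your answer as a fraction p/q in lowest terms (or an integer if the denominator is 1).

Answer: 94/135

Derivation:
Let a_i = P(absorbed in S0 | start in state i).
Boundary conditions: a_S0 = 1, a_S5 = 0.
For each transient state i, a_i = sum_j P(i->j) * a_j:
  a_S1 = 4/15*a_S0 + 0*a_S1 + 1/3*a_S2 + 4/15*a_S3 + 2/15*a_S4 + 0*a_S5
  a_S2 = 7/15*a_S0 + 2/15*a_S1 + 0*a_S2 + 2/15*a_S3 + 1/15*a_S4 + 1/5*a_S5
  a_S3 = 1/5*a_S0 + 0*a_S1 + 1/15*a_S2 + 7/15*a_S3 + 1/15*a_S4 + 1/5*a_S5
  a_S4 = 0*a_S0 + 7/15*a_S1 + 2/15*a_S2 + 2/15*a_S3 + 1/15*a_S4 + 1/5*a_S5

Substituting a_S0 = 1 and a_S5 = 0, rearrange to (I - Q) a = r where r[i] = P(i -> S0):
  [1, -1/3, -4/15, -2/15] . (a_S1, a_S2, a_S3, a_S4) = 4/15
  [-2/15, 1, -2/15, -1/15] . (a_S1, a_S2, a_S3, a_S4) = 7/15
  [0, -1/15, 8/15, -1/15] . (a_S1, a_S2, a_S3, a_S4) = 1/5
  [-7/15, -2/15, -2/15, 14/15] . (a_S1, a_S2, a_S3, a_S4) = 0

Solving yields:
  a_S1 = 94/135
  a_S2 = 448/675
  a_S3 = 196/375
  a_S4 = 1747/3375

Starting state is S1, so the absorption probability is a_S1 = 94/135.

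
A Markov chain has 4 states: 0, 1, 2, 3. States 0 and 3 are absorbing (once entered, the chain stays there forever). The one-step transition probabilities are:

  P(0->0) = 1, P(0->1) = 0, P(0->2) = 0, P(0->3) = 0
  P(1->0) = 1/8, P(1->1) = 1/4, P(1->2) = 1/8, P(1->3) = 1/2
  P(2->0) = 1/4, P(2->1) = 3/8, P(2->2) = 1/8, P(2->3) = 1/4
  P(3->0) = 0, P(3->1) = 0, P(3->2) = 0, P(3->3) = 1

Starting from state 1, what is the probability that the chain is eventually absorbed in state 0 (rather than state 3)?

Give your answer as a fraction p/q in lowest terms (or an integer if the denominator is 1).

Let a_i = P(absorbed in 0 | start in state i).
Boundary conditions: a_0 = 1, a_3 = 0.
For each transient state i, a_i = sum_j P(i->j) * a_j:
  a_1 = 1/8*a_0 + 1/4*a_1 + 1/8*a_2 + 1/2*a_3
  a_2 = 1/4*a_0 + 3/8*a_1 + 1/8*a_2 + 1/4*a_3

Substituting a_0 = 1 and a_3 = 0, rearrange to (I - Q) a = r where r[i] = P(i -> 0):
  [3/4, -1/8] . (a_1, a_2) = 1/8
  [-3/8, 7/8] . (a_1, a_2) = 1/4

Solving yields:
  a_1 = 3/13
  a_2 = 5/13

Starting state is 1, so the absorption probability is a_1 = 3/13.

Answer: 3/13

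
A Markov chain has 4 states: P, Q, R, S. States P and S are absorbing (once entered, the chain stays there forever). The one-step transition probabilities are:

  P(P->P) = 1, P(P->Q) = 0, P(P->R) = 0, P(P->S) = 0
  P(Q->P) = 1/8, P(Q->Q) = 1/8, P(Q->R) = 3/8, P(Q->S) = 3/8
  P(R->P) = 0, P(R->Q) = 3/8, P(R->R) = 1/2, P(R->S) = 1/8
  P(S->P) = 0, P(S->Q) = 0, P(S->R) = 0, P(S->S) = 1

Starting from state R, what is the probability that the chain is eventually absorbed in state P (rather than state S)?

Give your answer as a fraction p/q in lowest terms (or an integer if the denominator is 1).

Answer: 3/19

Derivation:
Let a_i = P(absorbed in P | start in state i).
Boundary conditions: a_P = 1, a_S = 0.
For each transient state i, a_i = sum_j P(i->j) * a_j:
  a_Q = 1/8*a_P + 1/8*a_Q + 3/8*a_R + 3/8*a_S
  a_R = 0*a_P + 3/8*a_Q + 1/2*a_R + 1/8*a_S

Substituting a_P = 1 and a_S = 0, rearrange to (I - Q) a = r where r[i] = P(i -> P):
  [7/8, -3/8] . (a_Q, a_R) = 1/8
  [-3/8, 1/2] . (a_Q, a_R) = 0

Solving yields:
  a_Q = 4/19
  a_R = 3/19

Starting state is R, so the absorption probability is a_R = 3/19.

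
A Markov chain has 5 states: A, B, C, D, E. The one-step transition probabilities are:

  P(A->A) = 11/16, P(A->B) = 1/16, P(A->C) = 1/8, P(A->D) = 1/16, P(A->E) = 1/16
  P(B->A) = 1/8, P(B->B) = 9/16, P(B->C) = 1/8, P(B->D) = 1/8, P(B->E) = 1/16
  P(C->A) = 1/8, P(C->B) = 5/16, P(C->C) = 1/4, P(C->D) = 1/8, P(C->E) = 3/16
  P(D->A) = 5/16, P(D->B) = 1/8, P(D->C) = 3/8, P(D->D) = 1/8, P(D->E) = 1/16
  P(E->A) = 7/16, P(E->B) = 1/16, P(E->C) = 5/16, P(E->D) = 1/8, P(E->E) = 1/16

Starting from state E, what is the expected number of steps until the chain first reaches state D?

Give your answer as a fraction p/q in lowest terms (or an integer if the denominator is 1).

Let h_i = expected steps to first reach D from state i.
Boundary: h_D = 0.
First-step equations for the other states:
  h_A = 1 + 11/16*h_A + 1/16*h_B + 1/8*h_C + 1/16*h_D + 1/16*h_E
  h_B = 1 + 1/8*h_A + 9/16*h_B + 1/8*h_C + 1/8*h_D + 1/16*h_E
  h_C = 1 + 1/8*h_A + 5/16*h_B + 1/4*h_C + 1/8*h_D + 3/16*h_E
  h_E = 1 + 7/16*h_A + 1/16*h_B + 5/16*h_C + 1/8*h_D + 1/16*h_E

Substituting h_D = 0 and rearranging gives the linear system (I - Q) h = 1:
  [5/16, -1/16, -1/8, -1/16] . (h_A, h_B, h_C, h_E) = 1
  [-1/8, 7/16, -1/8, -1/16] . (h_A, h_B, h_C, h_E) = 1
  [-1/8, -5/16, 3/4, -3/16] . (h_A, h_B, h_C, h_E) = 1
  [-7/16, -1/16, -5/16, 15/16] . (h_A, h_B, h_C, h_E) = 1

Solving yields:
  h_A = 13952/1263
  h_B = 12208/1263
  h_C = 4096/421
  h_E = 4256/421

Starting state is E, so the expected hitting time is h_E = 4256/421.

Answer: 4256/421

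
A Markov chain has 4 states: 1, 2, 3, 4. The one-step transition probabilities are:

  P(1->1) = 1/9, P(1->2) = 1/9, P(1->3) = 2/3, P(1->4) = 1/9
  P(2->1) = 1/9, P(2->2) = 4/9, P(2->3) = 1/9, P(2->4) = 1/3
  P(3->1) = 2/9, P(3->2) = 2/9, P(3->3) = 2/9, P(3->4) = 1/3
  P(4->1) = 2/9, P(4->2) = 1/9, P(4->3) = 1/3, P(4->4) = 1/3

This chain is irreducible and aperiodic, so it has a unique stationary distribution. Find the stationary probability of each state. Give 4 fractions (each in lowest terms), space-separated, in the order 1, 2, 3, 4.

The stationary distribution satisfies pi = pi * P, i.e.:
  pi_1 = 1/9*pi_1 + 1/9*pi_2 + 2/9*pi_3 + 2/9*pi_4
  pi_2 = 1/9*pi_1 + 4/9*pi_2 + 2/9*pi_3 + 1/9*pi_4
  pi_3 = 2/3*pi_1 + 1/9*pi_2 + 2/9*pi_3 + 1/3*pi_4
  pi_4 = 1/9*pi_1 + 1/3*pi_2 + 1/3*pi_3 + 1/3*pi_4
with normalization: pi_1 + pi_2 + pi_3 + pi_4 = 1.

Using the first 3 balance equations plus normalization, the linear system A*pi = b is:
  [-8/9, 1/9, 2/9, 2/9] . pi = 0
  [1/9, -5/9, 2/9, 1/9] . pi = 0
  [2/3, 1/9, -7/9, 1/3] . pi = 0
  [1, 1, 1, 1] . pi = 1

Solving yields:
  pi_1 = 111/623
  pi_2 = 136/623
  pi_3 = 193/623
  pi_4 = 183/623

Verification (pi * P):
  111/623*1/9 + 136/623*1/9 + 193/623*2/9 + 183/623*2/9 = 111/623 = pi_1  (ok)
  111/623*1/9 + 136/623*4/9 + 193/623*2/9 + 183/623*1/9 = 136/623 = pi_2  (ok)
  111/623*2/3 + 136/623*1/9 + 193/623*2/9 + 183/623*1/3 = 193/623 = pi_3  (ok)
  111/623*1/9 + 136/623*1/3 + 193/623*1/3 + 183/623*1/3 = 183/623 = pi_4  (ok)

Answer: 111/623 136/623 193/623 183/623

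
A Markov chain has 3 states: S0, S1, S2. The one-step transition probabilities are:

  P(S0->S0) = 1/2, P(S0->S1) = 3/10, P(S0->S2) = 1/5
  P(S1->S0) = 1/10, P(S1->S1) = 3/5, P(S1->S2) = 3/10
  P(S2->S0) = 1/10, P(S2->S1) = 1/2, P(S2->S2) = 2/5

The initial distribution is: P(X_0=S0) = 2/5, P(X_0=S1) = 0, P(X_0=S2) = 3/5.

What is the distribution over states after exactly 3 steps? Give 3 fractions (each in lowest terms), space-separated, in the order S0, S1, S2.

Answer: 227/1250 2541/5000 1551/5000

Derivation:
Propagating the distribution step by step (d_{t+1} = d_t * P):
d_0 = (S0=2/5, S1=0, S2=3/5)
  d_1[S0] = 2/5*1/2 + 0*1/10 + 3/5*1/10 = 13/50
  d_1[S1] = 2/5*3/10 + 0*3/5 + 3/5*1/2 = 21/50
  d_1[S2] = 2/5*1/5 + 0*3/10 + 3/5*2/5 = 8/25
d_1 = (S0=13/50, S1=21/50, S2=8/25)
  d_2[S0] = 13/50*1/2 + 21/50*1/10 + 8/25*1/10 = 51/250
  d_2[S1] = 13/50*3/10 + 21/50*3/5 + 8/25*1/2 = 49/100
  d_2[S2] = 13/50*1/5 + 21/50*3/10 + 8/25*2/5 = 153/500
d_2 = (S0=51/250, S1=49/100, S2=153/500)
  d_3[S0] = 51/250*1/2 + 49/100*1/10 + 153/500*1/10 = 227/1250
  d_3[S1] = 51/250*3/10 + 49/100*3/5 + 153/500*1/2 = 2541/5000
  d_3[S2] = 51/250*1/5 + 49/100*3/10 + 153/500*2/5 = 1551/5000
d_3 = (S0=227/1250, S1=2541/5000, S2=1551/5000)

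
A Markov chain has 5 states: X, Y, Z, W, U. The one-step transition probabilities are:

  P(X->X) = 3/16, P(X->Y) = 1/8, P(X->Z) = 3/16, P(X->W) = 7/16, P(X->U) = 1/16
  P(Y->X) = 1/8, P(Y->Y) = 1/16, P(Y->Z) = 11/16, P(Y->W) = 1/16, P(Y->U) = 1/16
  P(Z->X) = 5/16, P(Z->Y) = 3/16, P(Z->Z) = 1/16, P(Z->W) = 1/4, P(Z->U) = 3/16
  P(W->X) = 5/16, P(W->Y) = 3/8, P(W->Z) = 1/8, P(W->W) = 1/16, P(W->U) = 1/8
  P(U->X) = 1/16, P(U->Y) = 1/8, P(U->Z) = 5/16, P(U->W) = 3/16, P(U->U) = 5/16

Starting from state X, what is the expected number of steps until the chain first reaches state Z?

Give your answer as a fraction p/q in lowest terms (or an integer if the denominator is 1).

Let h_i = expected steps to first reach Z from state i.
Boundary: h_Z = 0.
First-step equations for the other states:
  h_X = 1 + 3/16*h_X + 1/8*h_Y + 3/16*h_Z + 7/16*h_W + 1/16*h_U
  h_Y = 1 + 1/8*h_X + 1/16*h_Y + 11/16*h_Z + 1/16*h_W + 1/16*h_U
  h_W = 1 + 5/16*h_X + 3/8*h_Y + 1/8*h_Z + 1/16*h_W + 1/8*h_U
  h_U = 1 + 1/16*h_X + 1/8*h_Y + 5/16*h_Z + 3/16*h_W + 5/16*h_U

Substituting h_Z = 0 and rearranging gives the linear system (I - Q) h = 1:
  [13/16, -1/8, -7/16, -1/16] . (h_X, h_Y, h_W, h_U) = 1
  [-1/8, 15/16, -1/16, -1/16] . (h_X, h_Y, h_W, h_U) = 1
  [-5/16, -3/8, 15/16, -1/8] . (h_X, h_Y, h_W, h_U) = 1
  [-1/16, -1/8, -3/16, 11/16] . (h_X, h_Y, h_W, h_U) = 1

Solving yields:
  h_X = 38752/10587
  h_Y = 7040/3529
  h_W = 37040/10587
  h_U = 32864/10587

Starting state is X, so the expected hitting time is h_X = 38752/10587.

Answer: 38752/10587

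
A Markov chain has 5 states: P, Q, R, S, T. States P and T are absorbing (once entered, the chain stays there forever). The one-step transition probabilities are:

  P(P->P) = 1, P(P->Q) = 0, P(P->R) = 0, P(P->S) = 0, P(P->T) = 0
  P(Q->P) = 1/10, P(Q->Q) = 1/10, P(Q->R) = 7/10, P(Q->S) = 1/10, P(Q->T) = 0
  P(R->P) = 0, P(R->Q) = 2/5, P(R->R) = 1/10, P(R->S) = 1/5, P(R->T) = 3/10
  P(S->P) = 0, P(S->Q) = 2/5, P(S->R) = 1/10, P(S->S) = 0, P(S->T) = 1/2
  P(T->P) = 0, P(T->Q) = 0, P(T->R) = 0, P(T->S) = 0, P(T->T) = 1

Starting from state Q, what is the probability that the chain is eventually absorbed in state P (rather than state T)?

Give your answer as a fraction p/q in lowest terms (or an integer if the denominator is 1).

Answer: 11/52

Derivation:
Let a_i = P(absorbed in P | start in state i).
Boundary conditions: a_P = 1, a_T = 0.
For each transient state i, a_i = sum_j P(i->j) * a_j:
  a_Q = 1/10*a_P + 1/10*a_Q + 7/10*a_R + 1/10*a_S + 0*a_T
  a_R = 0*a_P + 2/5*a_Q + 1/10*a_R + 1/5*a_S + 3/10*a_T
  a_S = 0*a_P + 2/5*a_Q + 1/10*a_R + 0*a_S + 1/2*a_T

Substituting a_P = 1 and a_T = 0, rearrange to (I - Q) a = r where r[i] = P(i -> P):
  [9/10, -7/10, -1/10] . (a_Q, a_R, a_S) = 1/10
  [-2/5, 9/10, -1/5] . (a_Q, a_R, a_S) = 0
  [-2/5, -1/10, 1] . (a_Q, a_R, a_S) = 0

Solving yields:
  a_Q = 11/52
  a_R = 3/26
  a_S = 5/52

Starting state is Q, so the absorption probability is a_Q = 11/52.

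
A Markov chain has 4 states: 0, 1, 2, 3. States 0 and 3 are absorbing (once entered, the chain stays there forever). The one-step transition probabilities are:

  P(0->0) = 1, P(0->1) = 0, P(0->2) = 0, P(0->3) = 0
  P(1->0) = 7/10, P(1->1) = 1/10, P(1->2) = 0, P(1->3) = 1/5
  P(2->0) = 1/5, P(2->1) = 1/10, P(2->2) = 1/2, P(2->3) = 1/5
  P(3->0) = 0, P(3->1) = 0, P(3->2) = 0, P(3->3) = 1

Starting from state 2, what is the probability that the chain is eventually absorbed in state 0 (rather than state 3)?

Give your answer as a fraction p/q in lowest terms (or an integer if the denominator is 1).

Answer: 5/9

Derivation:
Let a_i = P(absorbed in 0 | start in state i).
Boundary conditions: a_0 = 1, a_3 = 0.
For each transient state i, a_i = sum_j P(i->j) * a_j:
  a_1 = 7/10*a_0 + 1/10*a_1 + 0*a_2 + 1/5*a_3
  a_2 = 1/5*a_0 + 1/10*a_1 + 1/2*a_2 + 1/5*a_3

Substituting a_0 = 1 and a_3 = 0, rearrange to (I - Q) a = r where r[i] = P(i -> 0):
  [9/10, 0] . (a_1, a_2) = 7/10
  [-1/10, 1/2] . (a_1, a_2) = 1/5

Solving yields:
  a_1 = 7/9
  a_2 = 5/9

Starting state is 2, so the absorption probability is a_2 = 5/9.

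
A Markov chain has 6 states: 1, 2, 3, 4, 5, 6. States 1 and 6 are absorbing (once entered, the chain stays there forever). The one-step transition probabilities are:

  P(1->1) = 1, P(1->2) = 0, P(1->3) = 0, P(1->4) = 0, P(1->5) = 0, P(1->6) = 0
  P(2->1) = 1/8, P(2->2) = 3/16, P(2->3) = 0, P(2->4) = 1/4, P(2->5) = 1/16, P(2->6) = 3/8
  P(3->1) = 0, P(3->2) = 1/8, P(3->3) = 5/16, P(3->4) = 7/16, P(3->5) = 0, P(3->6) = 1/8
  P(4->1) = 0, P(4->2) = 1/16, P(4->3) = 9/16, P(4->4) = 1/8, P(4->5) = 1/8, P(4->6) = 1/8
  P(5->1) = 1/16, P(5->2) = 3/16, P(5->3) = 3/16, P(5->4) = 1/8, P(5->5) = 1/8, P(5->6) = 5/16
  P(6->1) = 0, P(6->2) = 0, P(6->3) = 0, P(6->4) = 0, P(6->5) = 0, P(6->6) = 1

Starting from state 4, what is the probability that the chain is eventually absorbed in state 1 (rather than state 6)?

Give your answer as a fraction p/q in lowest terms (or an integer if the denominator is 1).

Let a_i = P(absorbed in 1 | start in state i).
Boundary conditions: a_1 = 1, a_6 = 0.
For each transient state i, a_i = sum_j P(i->j) * a_j:
  a_2 = 1/8*a_1 + 3/16*a_2 + 0*a_3 + 1/4*a_4 + 1/16*a_5 + 3/8*a_6
  a_3 = 0*a_1 + 1/8*a_2 + 5/16*a_3 + 7/16*a_4 + 0*a_5 + 1/8*a_6
  a_4 = 0*a_1 + 1/16*a_2 + 9/16*a_3 + 1/8*a_4 + 1/8*a_5 + 1/8*a_6
  a_5 = 1/16*a_1 + 3/16*a_2 + 3/16*a_3 + 1/8*a_4 + 1/8*a_5 + 5/16*a_6

Substituting a_1 = 1 and a_6 = 0, rearrange to (I - Q) a = r where r[i] = P(i -> 1):
  [13/16, 0, -1/4, -1/16] . (a_2, a_3, a_4, a_5) = 1/8
  [-1/8, 11/16, -7/16, 0] . (a_2, a_3, a_4, a_5) = 0
  [-1/16, -9/16, 7/8, -1/8] . (a_2, a_3, a_4, a_5) = 0
  [-3/16, -3/16, -1/8, 7/8] . (a_2, a_3, a_4, a_5) = 1/16

Solving yields:
  a_2 = 2555/13072
  a_3 = 1281/13072
  a_4 = 1283/13072
  a_5 = 1939/13072

Starting state is 4, so the absorption probability is a_4 = 1283/13072.

Answer: 1283/13072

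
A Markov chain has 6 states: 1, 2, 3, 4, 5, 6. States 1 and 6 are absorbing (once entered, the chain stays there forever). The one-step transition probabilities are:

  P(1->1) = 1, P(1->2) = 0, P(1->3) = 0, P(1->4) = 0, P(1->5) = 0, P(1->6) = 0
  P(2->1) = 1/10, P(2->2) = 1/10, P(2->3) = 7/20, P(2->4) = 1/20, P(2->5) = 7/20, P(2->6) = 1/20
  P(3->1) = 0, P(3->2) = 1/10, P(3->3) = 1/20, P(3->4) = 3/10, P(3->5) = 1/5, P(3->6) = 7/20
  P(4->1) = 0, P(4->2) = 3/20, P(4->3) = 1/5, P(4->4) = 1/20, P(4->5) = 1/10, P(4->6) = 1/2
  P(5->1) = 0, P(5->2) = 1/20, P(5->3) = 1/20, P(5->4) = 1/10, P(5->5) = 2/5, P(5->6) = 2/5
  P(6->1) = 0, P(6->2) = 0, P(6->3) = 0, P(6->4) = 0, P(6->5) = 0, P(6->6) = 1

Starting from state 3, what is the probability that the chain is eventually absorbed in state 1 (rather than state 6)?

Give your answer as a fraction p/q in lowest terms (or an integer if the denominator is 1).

Answer: 1552/59345

Derivation:
Let a_i = P(absorbed in 1 | start in state i).
Boundary conditions: a_1 = 1, a_6 = 0.
For each transient state i, a_i = sum_j P(i->j) * a_j:
  a_2 = 1/10*a_1 + 1/10*a_2 + 7/20*a_3 + 1/20*a_4 + 7/20*a_5 + 1/20*a_6
  a_3 = 0*a_1 + 1/10*a_2 + 1/20*a_3 + 3/10*a_4 + 1/5*a_5 + 7/20*a_6
  a_4 = 0*a_1 + 3/20*a_2 + 1/5*a_3 + 1/20*a_4 + 1/10*a_5 + 1/2*a_6
  a_5 = 0*a_1 + 1/20*a_2 + 1/20*a_3 + 1/10*a_4 + 2/5*a_5 + 2/5*a_6

Substituting a_1 = 1 and a_6 = 0, rearrange to (I - Q) a = r where r[i] = P(i -> 1):
  [9/10, -7/20, -1/20, -7/20] . (a_2, a_3, a_4, a_5) = 1/10
  [-1/10, 19/20, -3/10, -1/5] . (a_2, a_3, a_4, a_5) = 0
  [-3/20, -1/5, 19/20, -1/10] . (a_2, a_3, a_4, a_5) = 0
  [-1/20, -1/20, -1/10, 3/5] . (a_2, a_3, a_4, a_5) = 0

Solving yields:
  a_2 = 592/4565
  a_3 = 1552/59345
  a_4 = 1652/59345
  a_5 = 1046/59345

Starting state is 3, so the absorption probability is a_3 = 1552/59345.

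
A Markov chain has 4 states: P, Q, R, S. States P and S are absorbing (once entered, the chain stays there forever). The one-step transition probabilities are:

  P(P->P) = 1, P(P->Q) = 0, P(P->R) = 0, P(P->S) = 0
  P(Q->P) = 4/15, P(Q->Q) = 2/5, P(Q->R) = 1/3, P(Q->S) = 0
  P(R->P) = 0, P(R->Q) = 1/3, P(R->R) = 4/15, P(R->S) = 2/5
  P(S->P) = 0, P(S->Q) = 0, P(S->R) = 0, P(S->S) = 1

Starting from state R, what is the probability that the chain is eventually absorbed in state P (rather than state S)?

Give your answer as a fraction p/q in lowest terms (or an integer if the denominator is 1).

Answer: 10/37

Derivation:
Let a_i = P(absorbed in P | start in state i).
Boundary conditions: a_P = 1, a_S = 0.
For each transient state i, a_i = sum_j P(i->j) * a_j:
  a_Q = 4/15*a_P + 2/5*a_Q + 1/3*a_R + 0*a_S
  a_R = 0*a_P + 1/3*a_Q + 4/15*a_R + 2/5*a_S

Substituting a_P = 1 and a_S = 0, rearrange to (I - Q) a = r where r[i] = P(i -> P):
  [3/5, -1/3] . (a_Q, a_R) = 4/15
  [-1/3, 11/15] . (a_Q, a_R) = 0

Solving yields:
  a_Q = 22/37
  a_R = 10/37

Starting state is R, so the absorption probability is a_R = 10/37.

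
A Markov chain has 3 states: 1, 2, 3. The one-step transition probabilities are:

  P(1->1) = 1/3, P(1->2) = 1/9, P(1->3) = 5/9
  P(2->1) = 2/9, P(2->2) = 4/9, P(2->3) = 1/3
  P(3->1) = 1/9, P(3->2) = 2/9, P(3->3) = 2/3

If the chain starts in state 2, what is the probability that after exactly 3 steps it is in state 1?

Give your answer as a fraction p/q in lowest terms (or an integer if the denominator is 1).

Answer: 139/729

Derivation:
Computing P^3 by repeated multiplication:
P^1 =
  1: [1/3, 1/9, 5/9]
  2: [2/9, 4/9, 1/3]
  3: [1/9, 2/9, 2/3]
P^2 =
  1: [16/81, 17/81, 16/27]
  2: [17/81, 8/27, 40/81]
  3: [13/81, 7/27, 47/81]
P^3 =
  1: [130/729, 20/81, 419/729]
  2: [139/729, 193/729, 397/729]
  3: [128/729, 191/729, 410/729]

(P^3)[2 -> 1] = 139/729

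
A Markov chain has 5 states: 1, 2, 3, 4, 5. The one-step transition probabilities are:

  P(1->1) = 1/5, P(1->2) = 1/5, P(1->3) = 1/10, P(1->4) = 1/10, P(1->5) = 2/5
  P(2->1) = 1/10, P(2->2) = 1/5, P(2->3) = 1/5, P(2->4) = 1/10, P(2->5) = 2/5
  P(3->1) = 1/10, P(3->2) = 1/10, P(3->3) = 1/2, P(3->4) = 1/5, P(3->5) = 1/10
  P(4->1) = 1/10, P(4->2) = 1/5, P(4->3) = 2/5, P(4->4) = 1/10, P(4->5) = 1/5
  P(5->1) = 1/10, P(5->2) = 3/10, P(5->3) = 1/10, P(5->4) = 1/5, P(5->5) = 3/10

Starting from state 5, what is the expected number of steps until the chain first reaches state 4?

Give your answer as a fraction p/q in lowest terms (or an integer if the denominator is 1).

Let h_i = expected steps to first reach 4 from state i.
Boundary: h_4 = 0.
First-step equations for the other states:
  h_1 = 1 + 1/5*h_1 + 1/5*h_2 + 1/10*h_3 + 1/10*h_4 + 2/5*h_5
  h_2 = 1 + 1/10*h_1 + 1/5*h_2 + 1/5*h_3 + 1/10*h_4 + 2/5*h_5
  h_3 = 1 + 1/10*h_1 + 1/10*h_2 + 1/2*h_3 + 1/5*h_4 + 1/10*h_5
  h_5 = 1 + 1/10*h_1 + 3/10*h_2 + 1/10*h_3 + 1/5*h_4 + 3/10*h_5

Substituting h_4 = 0 and rearranging gives the linear system (I - Q) h = 1:
  [4/5, -1/5, -1/10, -2/5] . (h_1, h_2, h_3, h_5) = 1
  [-1/10, 4/5, -1/5, -2/5] . (h_1, h_2, h_3, h_5) = 1
  [-1/10, -1/10, 1/2, -1/10] . (h_1, h_2, h_3, h_5) = 1
  [-1/10, -3/10, -1/10, 7/10] . (h_1, h_2, h_3, h_5) = 1

Solving yields:
  h_1 = 3370/509
  h_2 = 3330/509
  h_3 = 2970/509
  h_5 = 3060/509

Starting state is 5, so the expected hitting time is h_5 = 3060/509.

Answer: 3060/509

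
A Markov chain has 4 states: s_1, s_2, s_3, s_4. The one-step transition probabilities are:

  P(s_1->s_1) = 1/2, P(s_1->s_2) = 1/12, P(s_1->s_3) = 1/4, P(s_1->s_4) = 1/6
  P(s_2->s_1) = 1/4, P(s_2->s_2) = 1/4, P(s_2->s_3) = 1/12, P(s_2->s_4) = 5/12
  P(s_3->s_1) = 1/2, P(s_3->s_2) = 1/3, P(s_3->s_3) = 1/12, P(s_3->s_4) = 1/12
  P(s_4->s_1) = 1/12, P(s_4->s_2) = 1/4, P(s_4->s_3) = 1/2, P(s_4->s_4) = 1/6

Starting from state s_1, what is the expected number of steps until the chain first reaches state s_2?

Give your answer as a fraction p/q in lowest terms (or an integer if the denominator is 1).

Answer: 2052/347

Derivation:
Let h_i = expected steps to first reach s_2 from state i.
Boundary: h_s_2 = 0.
First-step equations for the other states:
  h_s_1 = 1 + 1/2*h_s_1 + 1/12*h_s_2 + 1/4*h_s_3 + 1/6*h_s_4
  h_s_3 = 1 + 1/2*h_s_1 + 1/3*h_s_2 + 1/12*h_s_3 + 1/12*h_s_4
  h_s_4 = 1 + 1/12*h_s_1 + 1/4*h_s_2 + 1/2*h_s_3 + 1/6*h_s_4

Substituting h_s_2 = 0 and rearranging gives the linear system (I - Q) h = 1:
  [1/2, -1/4, -1/6] . (h_s_1, h_s_3, h_s_4) = 1
  [-1/2, 11/12, -1/12] . (h_s_1, h_s_3, h_s_4) = 1
  [-1/12, -1/2, 5/6] . (h_s_1, h_s_3, h_s_4) = 1

Solving yields:
  h_s_1 = 2052/347
  h_s_3 = 1644/347
  h_s_4 = 1608/347

Starting state is s_1, so the expected hitting time is h_s_1 = 2052/347.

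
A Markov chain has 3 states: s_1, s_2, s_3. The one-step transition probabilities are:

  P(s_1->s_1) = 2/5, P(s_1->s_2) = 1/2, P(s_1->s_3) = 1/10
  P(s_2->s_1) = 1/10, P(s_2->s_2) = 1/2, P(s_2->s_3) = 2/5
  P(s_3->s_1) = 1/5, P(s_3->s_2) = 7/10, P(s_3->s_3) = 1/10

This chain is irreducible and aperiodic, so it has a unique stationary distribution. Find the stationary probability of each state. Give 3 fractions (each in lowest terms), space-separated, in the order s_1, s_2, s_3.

Answer: 17/94 26/47 25/94

Derivation:
The stationary distribution satisfies pi = pi * P, i.e.:
  pi_s_1 = 2/5*pi_s_1 + 1/10*pi_s_2 + 1/5*pi_s_3
  pi_s_2 = 1/2*pi_s_1 + 1/2*pi_s_2 + 7/10*pi_s_3
  pi_s_3 = 1/10*pi_s_1 + 2/5*pi_s_2 + 1/10*pi_s_3
with normalization: pi_s_1 + pi_s_2 + pi_s_3 = 1.

Using the first 2 balance equations plus normalization, the linear system A*pi = b is:
  [-3/5, 1/10, 1/5] . pi = 0
  [1/2, -1/2, 7/10] . pi = 0
  [1, 1, 1] . pi = 1

Solving yields:
  pi_s_1 = 17/94
  pi_s_2 = 26/47
  pi_s_3 = 25/94

Verification (pi * P):
  17/94*2/5 + 26/47*1/10 + 25/94*1/5 = 17/94 = pi_s_1  (ok)
  17/94*1/2 + 26/47*1/2 + 25/94*7/10 = 26/47 = pi_s_2  (ok)
  17/94*1/10 + 26/47*2/5 + 25/94*1/10 = 25/94 = pi_s_3  (ok)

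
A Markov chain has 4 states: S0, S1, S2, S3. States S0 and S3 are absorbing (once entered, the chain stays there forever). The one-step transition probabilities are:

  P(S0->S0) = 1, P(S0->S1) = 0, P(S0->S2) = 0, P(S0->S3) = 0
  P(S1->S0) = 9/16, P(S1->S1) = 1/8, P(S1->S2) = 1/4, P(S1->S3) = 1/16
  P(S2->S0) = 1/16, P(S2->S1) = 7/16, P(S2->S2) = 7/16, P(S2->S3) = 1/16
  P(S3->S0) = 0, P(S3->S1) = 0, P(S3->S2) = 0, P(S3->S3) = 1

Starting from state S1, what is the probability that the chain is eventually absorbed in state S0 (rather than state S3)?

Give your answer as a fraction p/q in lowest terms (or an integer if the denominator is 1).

Let a_i = P(absorbed in S0 | start in state i).
Boundary conditions: a_S0 = 1, a_S3 = 0.
For each transient state i, a_i = sum_j P(i->j) * a_j:
  a_S1 = 9/16*a_S0 + 1/8*a_S1 + 1/4*a_S2 + 1/16*a_S3
  a_S2 = 1/16*a_S0 + 7/16*a_S1 + 7/16*a_S2 + 1/16*a_S3

Substituting a_S0 = 1 and a_S3 = 0, rearrange to (I - Q) a = r where r[i] = P(i -> S0):
  [7/8, -1/4] . (a_S1, a_S2) = 9/16
  [-7/16, 9/16] . (a_S1, a_S2) = 1/16

Solving yields:
  a_S1 = 85/98
  a_S2 = 11/14

Starting state is S1, so the absorption probability is a_S1 = 85/98.

Answer: 85/98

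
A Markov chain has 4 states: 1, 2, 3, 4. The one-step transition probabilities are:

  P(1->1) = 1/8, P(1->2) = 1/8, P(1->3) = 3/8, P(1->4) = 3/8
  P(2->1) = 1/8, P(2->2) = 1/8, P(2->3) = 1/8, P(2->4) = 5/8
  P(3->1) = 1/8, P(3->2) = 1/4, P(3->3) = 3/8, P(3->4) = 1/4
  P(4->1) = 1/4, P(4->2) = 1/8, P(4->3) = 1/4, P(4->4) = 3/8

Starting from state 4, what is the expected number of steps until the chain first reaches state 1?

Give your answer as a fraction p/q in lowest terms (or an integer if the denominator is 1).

Let h_i = expected steps to first reach 1 from state i.
Boundary: h_1 = 0.
First-step equations for the other states:
  h_2 = 1 + 1/8*h_1 + 1/8*h_2 + 1/8*h_3 + 5/8*h_4
  h_3 = 1 + 1/8*h_1 + 1/4*h_2 + 3/8*h_3 + 1/4*h_4
  h_4 = 1 + 1/4*h_1 + 1/8*h_2 + 1/4*h_3 + 3/8*h_4

Substituting h_1 = 0 and rearranging gives the linear system (I - Q) h = 1:
  [7/8, -1/8, -5/8] . (h_2, h_3, h_4) = 1
  [-1/4, 5/8, -1/4] . (h_2, h_3, h_4) = 1
  [-1/8, -1/4, 5/8] . (h_2, h_3, h_4) = 1

Solving yields:
  h_2 = 28/5
  h_3 = 88/15
  h_4 = 76/15

Starting state is 4, so the expected hitting time is h_4 = 76/15.

Answer: 76/15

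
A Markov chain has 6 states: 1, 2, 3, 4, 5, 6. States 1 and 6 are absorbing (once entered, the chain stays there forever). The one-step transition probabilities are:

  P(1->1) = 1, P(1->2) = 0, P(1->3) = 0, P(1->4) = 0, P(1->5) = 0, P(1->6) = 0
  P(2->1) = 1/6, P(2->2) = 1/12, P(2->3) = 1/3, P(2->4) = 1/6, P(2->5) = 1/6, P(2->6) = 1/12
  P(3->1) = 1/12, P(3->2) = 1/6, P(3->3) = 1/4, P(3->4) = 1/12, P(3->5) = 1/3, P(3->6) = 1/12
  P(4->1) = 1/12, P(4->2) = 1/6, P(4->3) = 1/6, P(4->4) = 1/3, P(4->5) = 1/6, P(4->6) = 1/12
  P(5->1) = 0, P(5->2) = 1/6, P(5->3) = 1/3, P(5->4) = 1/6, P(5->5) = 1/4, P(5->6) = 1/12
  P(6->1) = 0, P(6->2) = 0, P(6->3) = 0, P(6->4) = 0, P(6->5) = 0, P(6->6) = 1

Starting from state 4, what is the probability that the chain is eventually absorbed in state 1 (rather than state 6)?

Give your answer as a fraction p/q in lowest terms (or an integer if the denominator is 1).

Let a_i = P(absorbed in 1 | start in state i).
Boundary conditions: a_1 = 1, a_6 = 0.
For each transient state i, a_i = sum_j P(i->j) * a_j:
  a_2 = 1/6*a_1 + 1/12*a_2 + 1/3*a_3 + 1/6*a_4 + 1/6*a_5 + 1/12*a_6
  a_3 = 1/12*a_1 + 1/6*a_2 + 1/4*a_3 + 1/12*a_4 + 1/3*a_5 + 1/12*a_6
  a_4 = 1/12*a_1 + 1/6*a_2 + 1/6*a_3 + 1/3*a_4 + 1/6*a_5 + 1/12*a_6
  a_5 = 0*a_1 + 1/6*a_2 + 1/3*a_3 + 1/6*a_4 + 1/4*a_5 + 1/12*a_6

Substituting a_1 = 1 and a_6 = 0, rearrange to (I - Q) a = r where r[i] = P(i -> 1):
  [11/12, -1/3, -1/6, -1/6] . (a_2, a_3, a_4, a_5) = 1/6
  [-1/6, 3/4, -1/12, -1/3] . (a_2, a_3, a_4, a_5) = 1/12
  [-1/6, -1/6, 2/3, -1/6] . (a_2, a_3, a_4, a_5) = 1/12
  [-1/6, -1/3, -1/6, 3/4] . (a_2, a_3, a_4, a_5) = 0

Solving yields:
  a_2 = 761/1465
  a_3 = 1383/2930
  a_4 = 1409/2930
  a_5 = 633/1465

Starting state is 4, so the absorption probability is a_4 = 1409/2930.

Answer: 1409/2930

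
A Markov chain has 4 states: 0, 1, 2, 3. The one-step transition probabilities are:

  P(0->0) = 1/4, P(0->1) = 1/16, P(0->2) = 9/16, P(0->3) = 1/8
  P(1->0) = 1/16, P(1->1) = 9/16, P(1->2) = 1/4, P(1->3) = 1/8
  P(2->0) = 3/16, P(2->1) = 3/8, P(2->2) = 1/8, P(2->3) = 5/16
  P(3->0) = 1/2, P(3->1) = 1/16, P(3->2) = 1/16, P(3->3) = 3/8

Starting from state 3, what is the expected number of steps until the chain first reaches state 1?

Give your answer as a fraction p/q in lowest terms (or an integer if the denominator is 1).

Answer: 136/19

Derivation:
Let h_i = expected steps to first reach 1 from state i.
Boundary: h_1 = 0.
First-step equations for the other states:
  h_0 = 1 + 1/4*h_0 + 1/16*h_1 + 9/16*h_2 + 1/8*h_3
  h_2 = 1 + 3/16*h_0 + 3/8*h_1 + 1/8*h_2 + 5/16*h_3
  h_3 = 1 + 1/2*h_0 + 1/16*h_1 + 1/16*h_2 + 3/8*h_3

Substituting h_1 = 0 and rearranging gives the linear system (I - Q) h = 1:
  [3/4, -9/16, -1/8] . (h_0, h_2, h_3) = 1
  [-3/16, 7/8, -5/16] . (h_0, h_2, h_3) = 1
  [-1/2, -1/16, 5/8] . (h_0, h_2, h_3) = 1

Solving yields:
  h_0 = 120/19
  h_2 = 96/19
  h_3 = 136/19

Starting state is 3, so the expected hitting time is h_3 = 136/19.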